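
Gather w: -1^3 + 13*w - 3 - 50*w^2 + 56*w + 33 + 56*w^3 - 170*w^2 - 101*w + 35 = 56*w^3 - 220*w^2 - 32*w + 64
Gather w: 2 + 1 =3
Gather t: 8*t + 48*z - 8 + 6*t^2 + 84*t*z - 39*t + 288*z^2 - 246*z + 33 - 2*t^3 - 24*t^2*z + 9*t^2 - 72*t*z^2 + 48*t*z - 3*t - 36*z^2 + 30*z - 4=-2*t^3 + t^2*(15 - 24*z) + t*(-72*z^2 + 132*z - 34) + 252*z^2 - 168*z + 21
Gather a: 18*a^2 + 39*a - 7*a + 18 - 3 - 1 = 18*a^2 + 32*a + 14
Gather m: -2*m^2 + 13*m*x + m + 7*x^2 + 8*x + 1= -2*m^2 + m*(13*x + 1) + 7*x^2 + 8*x + 1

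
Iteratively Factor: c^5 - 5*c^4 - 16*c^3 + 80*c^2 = (c)*(c^4 - 5*c^3 - 16*c^2 + 80*c) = c*(c - 4)*(c^3 - c^2 - 20*c) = c*(c - 4)*(c + 4)*(c^2 - 5*c) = c*(c - 5)*(c - 4)*(c + 4)*(c)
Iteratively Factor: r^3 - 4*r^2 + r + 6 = (r - 2)*(r^2 - 2*r - 3) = (r - 3)*(r - 2)*(r + 1)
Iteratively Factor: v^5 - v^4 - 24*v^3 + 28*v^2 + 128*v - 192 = (v + 3)*(v^4 - 4*v^3 - 12*v^2 + 64*v - 64) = (v - 4)*(v + 3)*(v^3 - 12*v + 16) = (v - 4)*(v - 2)*(v + 3)*(v^2 + 2*v - 8) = (v - 4)*(v - 2)*(v + 3)*(v + 4)*(v - 2)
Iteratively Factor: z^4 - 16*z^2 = (z - 4)*(z^3 + 4*z^2) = (z - 4)*(z + 4)*(z^2) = z*(z - 4)*(z + 4)*(z)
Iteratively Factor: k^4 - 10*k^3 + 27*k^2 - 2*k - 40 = (k + 1)*(k^3 - 11*k^2 + 38*k - 40) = (k - 2)*(k + 1)*(k^2 - 9*k + 20) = (k - 5)*(k - 2)*(k + 1)*(k - 4)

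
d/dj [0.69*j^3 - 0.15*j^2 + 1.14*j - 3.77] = 2.07*j^2 - 0.3*j + 1.14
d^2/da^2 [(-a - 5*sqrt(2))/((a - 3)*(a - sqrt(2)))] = 2*((a - 3)^2*(a - sqrt(2)) - (a - 3)^2*(a + 5*sqrt(2)) + (a - 3)*(a - sqrt(2))^2 - (a - 3)*(a - sqrt(2))*(a + 5*sqrt(2)) - (a - sqrt(2))^2*(a + 5*sqrt(2)))/((a - 3)^3*(a - sqrt(2))^3)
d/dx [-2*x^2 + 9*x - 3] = 9 - 4*x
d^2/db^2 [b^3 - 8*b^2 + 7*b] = 6*b - 16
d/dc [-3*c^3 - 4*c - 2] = -9*c^2 - 4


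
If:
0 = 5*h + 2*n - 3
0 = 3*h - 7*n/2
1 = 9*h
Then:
No Solution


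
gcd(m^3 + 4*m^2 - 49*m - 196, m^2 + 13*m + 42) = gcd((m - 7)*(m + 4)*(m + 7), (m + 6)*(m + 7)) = m + 7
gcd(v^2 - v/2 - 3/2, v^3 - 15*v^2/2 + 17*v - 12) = v - 3/2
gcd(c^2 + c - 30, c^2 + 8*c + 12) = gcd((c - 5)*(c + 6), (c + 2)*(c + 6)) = c + 6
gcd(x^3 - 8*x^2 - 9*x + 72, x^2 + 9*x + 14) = 1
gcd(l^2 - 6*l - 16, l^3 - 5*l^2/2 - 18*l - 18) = l + 2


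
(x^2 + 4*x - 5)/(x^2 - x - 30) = (x - 1)/(x - 6)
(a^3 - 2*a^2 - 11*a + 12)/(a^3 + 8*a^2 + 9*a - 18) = (a - 4)/(a + 6)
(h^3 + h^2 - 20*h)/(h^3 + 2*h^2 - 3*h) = (h^2 + h - 20)/(h^2 + 2*h - 3)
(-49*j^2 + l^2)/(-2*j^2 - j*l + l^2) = (49*j^2 - l^2)/(2*j^2 + j*l - l^2)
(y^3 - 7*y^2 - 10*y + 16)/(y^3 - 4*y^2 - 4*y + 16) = (y^2 - 9*y + 8)/(y^2 - 6*y + 8)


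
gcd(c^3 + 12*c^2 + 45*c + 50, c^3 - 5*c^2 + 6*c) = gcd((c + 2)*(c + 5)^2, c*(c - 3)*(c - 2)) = 1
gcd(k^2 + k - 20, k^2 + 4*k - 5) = k + 5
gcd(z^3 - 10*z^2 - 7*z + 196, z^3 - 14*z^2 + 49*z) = z^2 - 14*z + 49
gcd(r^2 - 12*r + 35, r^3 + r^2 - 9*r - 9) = 1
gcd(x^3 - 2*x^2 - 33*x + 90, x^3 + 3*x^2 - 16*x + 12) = x + 6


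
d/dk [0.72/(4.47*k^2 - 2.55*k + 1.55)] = (1.836 - 6.4368*k)/(4.47*k^2 - 2.55*k + 1.55)^2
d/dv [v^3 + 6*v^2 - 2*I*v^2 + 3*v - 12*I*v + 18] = 3*v^2 + 4*v*(3 - I) + 3 - 12*I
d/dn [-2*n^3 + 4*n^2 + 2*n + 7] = -6*n^2 + 8*n + 2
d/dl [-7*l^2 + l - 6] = 1 - 14*l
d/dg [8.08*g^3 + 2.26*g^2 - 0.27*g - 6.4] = 24.24*g^2 + 4.52*g - 0.27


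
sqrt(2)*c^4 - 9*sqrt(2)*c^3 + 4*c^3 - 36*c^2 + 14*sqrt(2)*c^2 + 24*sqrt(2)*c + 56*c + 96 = (c - 6)*(c - 4)*(c + 2*sqrt(2))*(sqrt(2)*c + sqrt(2))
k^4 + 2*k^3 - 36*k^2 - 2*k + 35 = (k - 5)*(k - 1)*(k + 1)*(k + 7)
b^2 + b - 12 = (b - 3)*(b + 4)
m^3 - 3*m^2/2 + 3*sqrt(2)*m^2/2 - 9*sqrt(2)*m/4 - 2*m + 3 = (m - 3/2)*(m - sqrt(2)/2)*(m + 2*sqrt(2))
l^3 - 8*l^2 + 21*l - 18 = (l - 3)^2*(l - 2)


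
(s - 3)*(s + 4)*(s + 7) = s^3 + 8*s^2 - 5*s - 84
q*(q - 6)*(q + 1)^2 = q^4 - 4*q^3 - 11*q^2 - 6*q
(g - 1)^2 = g^2 - 2*g + 1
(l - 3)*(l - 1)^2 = l^3 - 5*l^2 + 7*l - 3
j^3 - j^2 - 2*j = j*(j - 2)*(j + 1)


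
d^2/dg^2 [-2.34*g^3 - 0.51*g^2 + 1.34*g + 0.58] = -14.04*g - 1.02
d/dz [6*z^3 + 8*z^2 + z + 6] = 18*z^2 + 16*z + 1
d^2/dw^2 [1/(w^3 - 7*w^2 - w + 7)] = 2*((7 - 3*w)*(w^3 - 7*w^2 - w + 7) + (-3*w^2 + 14*w + 1)^2)/(w^3 - 7*w^2 - w + 7)^3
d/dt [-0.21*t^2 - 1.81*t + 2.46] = -0.42*t - 1.81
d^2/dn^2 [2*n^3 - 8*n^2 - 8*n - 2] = 12*n - 16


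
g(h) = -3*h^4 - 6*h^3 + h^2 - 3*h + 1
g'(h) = -12*h^3 - 18*h^2 + 2*h - 3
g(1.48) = -35.09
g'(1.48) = -78.37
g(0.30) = 0.00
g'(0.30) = -4.34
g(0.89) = -6.99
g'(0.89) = -23.94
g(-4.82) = -908.66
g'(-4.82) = 912.94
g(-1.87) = 12.66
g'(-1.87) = 8.79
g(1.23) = -19.21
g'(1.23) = -50.10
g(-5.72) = -2037.71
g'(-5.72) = 1642.42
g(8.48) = -19124.65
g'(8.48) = -8598.03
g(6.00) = -5165.00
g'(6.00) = -3231.00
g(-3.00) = -62.00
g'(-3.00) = 153.00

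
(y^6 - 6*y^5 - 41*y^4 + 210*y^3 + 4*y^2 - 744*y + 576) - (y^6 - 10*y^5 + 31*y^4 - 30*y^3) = 4*y^5 - 72*y^4 + 240*y^3 + 4*y^2 - 744*y + 576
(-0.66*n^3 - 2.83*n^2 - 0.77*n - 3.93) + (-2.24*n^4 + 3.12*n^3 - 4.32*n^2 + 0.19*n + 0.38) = -2.24*n^4 + 2.46*n^3 - 7.15*n^2 - 0.58*n - 3.55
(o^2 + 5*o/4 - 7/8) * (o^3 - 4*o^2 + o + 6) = o^5 - 11*o^4/4 - 39*o^3/8 + 43*o^2/4 + 53*o/8 - 21/4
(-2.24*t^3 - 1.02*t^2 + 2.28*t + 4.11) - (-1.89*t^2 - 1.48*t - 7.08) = -2.24*t^3 + 0.87*t^2 + 3.76*t + 11.19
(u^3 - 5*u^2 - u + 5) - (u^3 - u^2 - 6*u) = -4*u^2 + 5*u + 5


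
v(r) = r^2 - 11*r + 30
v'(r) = 2*r - 11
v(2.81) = 6.99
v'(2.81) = -5.38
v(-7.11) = 158.76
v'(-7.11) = -25.22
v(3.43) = 4.03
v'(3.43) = -4.14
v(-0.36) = 34.09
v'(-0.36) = -11.72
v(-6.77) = 150.30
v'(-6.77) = -24.54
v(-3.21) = 75.61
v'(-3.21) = -17.42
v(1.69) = 14.27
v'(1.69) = -7.62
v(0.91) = 20.82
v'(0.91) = -9.18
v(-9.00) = 210.00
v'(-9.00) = -29.00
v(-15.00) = 420.00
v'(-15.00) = -41.00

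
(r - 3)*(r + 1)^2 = r^3 - r^2 - 5*r - 3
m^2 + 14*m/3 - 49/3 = (m - 7/3)*(m + 7)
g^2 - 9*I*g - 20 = (g - 5*I)*(g - 4*I)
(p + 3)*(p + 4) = p^2 + 7*p + 12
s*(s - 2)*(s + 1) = s^3 - s^2 - 2*s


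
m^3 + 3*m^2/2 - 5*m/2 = m*(m - 1)*(m + 5/2)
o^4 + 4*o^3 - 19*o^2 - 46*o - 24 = (o - 4)*(o + 1)^2*(o + 6)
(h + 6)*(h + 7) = h^2 + 13*h + 42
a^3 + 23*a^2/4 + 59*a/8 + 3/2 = (a + 1/4)*(a + 3/2)*(a + 4)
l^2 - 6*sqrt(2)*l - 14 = (l - 7*sqrt(2))*(l + sqrt(2))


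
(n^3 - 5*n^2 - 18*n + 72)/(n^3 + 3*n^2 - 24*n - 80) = (n^2 - 9*n + 18)/(n^2 - n - 20)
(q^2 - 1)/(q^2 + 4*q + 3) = (q - 1)/(q + 3)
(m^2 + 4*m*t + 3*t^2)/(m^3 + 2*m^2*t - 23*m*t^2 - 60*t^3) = (-m - t)/(-m^2 + m*t + 20*t^2)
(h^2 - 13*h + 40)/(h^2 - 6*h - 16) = (h - 5)/(h + 2)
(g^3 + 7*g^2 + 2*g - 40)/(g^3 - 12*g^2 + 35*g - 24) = (g^3 + 7*g^2 + 2*g - 40)/(g^3 - 12*g^2 + 35*g - 24)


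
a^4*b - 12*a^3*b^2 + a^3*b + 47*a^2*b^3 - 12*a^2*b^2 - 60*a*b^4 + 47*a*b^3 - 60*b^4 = (a - 5*b)*(a - 4*b)*(a - 3*b)*(a*b + b)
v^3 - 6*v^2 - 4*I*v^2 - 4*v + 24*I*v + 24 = (v - 6)*(v - 2*I)^2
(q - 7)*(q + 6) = q^2 - q - 42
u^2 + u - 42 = (u - 6)*(u + 7)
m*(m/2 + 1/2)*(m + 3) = m^3/2 + 2*m^2 + 3*m/2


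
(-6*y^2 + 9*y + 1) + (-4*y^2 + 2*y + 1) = -10*y^2 + 11*y + 2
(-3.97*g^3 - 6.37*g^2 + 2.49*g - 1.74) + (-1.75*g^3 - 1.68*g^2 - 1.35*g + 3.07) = -5.72*g^3 - 8.05*g^2 + 1.14*g + 1.33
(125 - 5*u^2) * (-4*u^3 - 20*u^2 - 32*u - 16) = 20*u^5 + 100*u^4 - 340*u^3 - 2420*u^2 - 4000*u - 2000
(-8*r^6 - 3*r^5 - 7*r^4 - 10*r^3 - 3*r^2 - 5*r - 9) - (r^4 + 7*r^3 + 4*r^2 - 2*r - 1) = -8*r^6 - 3*r^5 - 8*r^4 - 17*r^3 - 7*r^2 - 3*r - 8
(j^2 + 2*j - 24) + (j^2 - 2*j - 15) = 2*j^2 - 39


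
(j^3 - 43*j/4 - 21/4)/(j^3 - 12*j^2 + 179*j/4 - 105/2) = (2*j^2 + 7*j + 3)/(2*j^2 - 17*j + 30)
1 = 1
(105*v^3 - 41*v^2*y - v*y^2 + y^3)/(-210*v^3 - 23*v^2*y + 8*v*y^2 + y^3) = (-3*v + y)/(6*v + y)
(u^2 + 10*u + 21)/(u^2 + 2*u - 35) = (u + 3)/(u - 5)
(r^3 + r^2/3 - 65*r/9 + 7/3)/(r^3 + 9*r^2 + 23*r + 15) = (9*r^2 - 24*r + 7)/(9*(r^2 + 6*r + 5))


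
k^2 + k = k*(k + 1)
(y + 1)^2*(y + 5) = y^3 + 7*y^2 + 11*y + 5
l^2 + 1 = (l - I)*(l + I)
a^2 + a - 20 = (a - 4)*(a + 5)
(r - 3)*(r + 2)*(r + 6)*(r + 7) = r^4 + 12*r^3 + 23*r^2 - 120*r - 252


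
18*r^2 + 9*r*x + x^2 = (3*r + x)*(6*r + x)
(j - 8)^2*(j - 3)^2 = j^4 - 22*j^3 + 169*j^2 - 528*j + 576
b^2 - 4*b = b*(b - 4)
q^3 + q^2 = q^2*(q + 1)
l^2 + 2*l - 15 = (l - 3)*(l + 5)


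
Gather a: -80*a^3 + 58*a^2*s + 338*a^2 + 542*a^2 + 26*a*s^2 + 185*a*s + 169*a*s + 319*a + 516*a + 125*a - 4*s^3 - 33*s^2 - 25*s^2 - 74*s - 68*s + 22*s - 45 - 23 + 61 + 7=-80*a^3 + a^2*(58*s + 880) + a*(26*s^2 + 354*s + 960) - 4*s^3 - 58*s^2 - 120*s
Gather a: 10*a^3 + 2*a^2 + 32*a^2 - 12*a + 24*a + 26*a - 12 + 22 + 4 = 10*a^3 + 34*a^2 + 38*a + 14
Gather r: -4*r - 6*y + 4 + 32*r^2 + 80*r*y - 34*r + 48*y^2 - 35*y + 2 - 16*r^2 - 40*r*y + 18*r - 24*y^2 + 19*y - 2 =16*r^2 + r*(40*y - 20) + 24*y^2 - 22*y + 4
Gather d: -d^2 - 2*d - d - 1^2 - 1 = -d^2 - 3*d - 2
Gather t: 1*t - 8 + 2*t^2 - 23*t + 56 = 2*t^2 - 22*t + 48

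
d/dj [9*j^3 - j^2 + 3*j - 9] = 27*j^2 - 2*j + 3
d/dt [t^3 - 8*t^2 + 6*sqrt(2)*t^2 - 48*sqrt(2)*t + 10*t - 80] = 3*t^2 - 16*t + 12*sqrt(2)*t - 48*sqrt(2) + 10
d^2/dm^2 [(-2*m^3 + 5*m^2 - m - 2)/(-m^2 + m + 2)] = 4/(m^3 + 3*m^2 + 3*m + 1)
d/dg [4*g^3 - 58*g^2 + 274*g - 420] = 12*g^2 - 116*g + 274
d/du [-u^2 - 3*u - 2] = -2*u - 3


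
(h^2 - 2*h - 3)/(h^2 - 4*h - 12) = (-h^2 + 2*h + 3)/(-h^2 + 4*h + 12)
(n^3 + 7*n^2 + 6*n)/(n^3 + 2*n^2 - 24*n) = (n + 1)/(n - 4)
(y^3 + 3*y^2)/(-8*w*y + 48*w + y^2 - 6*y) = y^2*(y + 3)/(-8*w*y + 48*w + y^2 - 6*y)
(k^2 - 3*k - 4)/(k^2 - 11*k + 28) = (k + 1)/(k - 7)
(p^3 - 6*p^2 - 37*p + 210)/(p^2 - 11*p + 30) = (p^2 - p - 42)/(p - 6)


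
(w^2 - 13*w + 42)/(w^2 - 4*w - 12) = (w - 7)/(w + 2)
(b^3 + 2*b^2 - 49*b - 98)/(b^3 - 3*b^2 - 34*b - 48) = (b^2 - 49)/(b^2 - 5*b - 24)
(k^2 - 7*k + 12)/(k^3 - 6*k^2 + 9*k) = (k - 4)/(k*(k - 3))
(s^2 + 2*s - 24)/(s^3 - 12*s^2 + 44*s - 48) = (s + 6)/(s^2 - 8*s + 12)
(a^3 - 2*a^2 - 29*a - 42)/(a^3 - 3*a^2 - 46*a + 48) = (a^3 - 2*a^2 - 29*a - 42)/(a^3 - 3*a^2 - 46*a + 48)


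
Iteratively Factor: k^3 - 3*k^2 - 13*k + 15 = (k - 5)*(k^2 + 2*k - 3) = (k - 5)*(k - 1)*(k + 3)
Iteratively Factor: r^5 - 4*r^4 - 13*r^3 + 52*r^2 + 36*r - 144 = (r + 3)*(r^4 - 7*r^3 + 8*r^2 + 28*r - 48) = (r - 3)*(r + 3)*(r^3 - 4*r^2 - 4*r + 16) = (r - 3)*(r - 2)*(r + 3)*(r^2 - 2*r - 8) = (r - 3)*(r - 2)*(r + 2)*(r + 3)*(r - 4)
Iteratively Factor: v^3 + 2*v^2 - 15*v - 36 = (v + 3)*(v^2 - v - 12) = (v - 4)*(v + 3)*(v + 3)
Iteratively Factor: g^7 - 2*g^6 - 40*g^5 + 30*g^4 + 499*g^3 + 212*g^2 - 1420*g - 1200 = (g + 4)*(g^6 - 6*g^5 - 16*g^4 + 94*g^3 + 123*g^2 - 280*g - 300) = (g + 1)*(g + 4)*(g^5 - 7*g^4 - 9*g^3 + 103*g^2 + 20*g - 300) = (g + 1)*(g + 2)*(g + 4)*(g^4 - 9*g^3 + 9*g^2 + 85*g - 150) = (g - 2)*(g + 1)*(g + 2)*(g + 4)*(g^3 - 7*g^2 - 5*g + 75) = (g - 5)*(g - 2)*(g + 1)*(g + 2)*(g + 4)*(g^2 - 2*g - 15) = (g - 5)*(g - 2)*(g + 1)*(g + 2)*(g + 3)*(g + 4)*(g - 5)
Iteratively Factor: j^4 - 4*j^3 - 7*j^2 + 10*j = (j + 2)*(j^3 - 6*j^2 + 5*j) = (j - 5)*(j + 2)*(j^2 - j) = (j - 5)*(j - 1)*(j + 2)*(j)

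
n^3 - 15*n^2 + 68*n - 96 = (n - 8)*(n - 4)*(n - 3)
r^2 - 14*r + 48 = (r - 8)*(r - 6)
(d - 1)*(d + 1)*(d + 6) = d^3 + 6*d^2 - d - 6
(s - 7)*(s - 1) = s^2 - 8*s + 7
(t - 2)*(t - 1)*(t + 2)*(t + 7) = t^4 + 6*t^3 - 11*t^2 - 24*t + 28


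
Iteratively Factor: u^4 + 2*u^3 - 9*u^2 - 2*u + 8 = (u + 4)*(u^3 - 2*u^2 - u + 2) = (u + 1)*(u + 4)*(u^2 - 3*u + 2) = (u - 1)*(u + 1)*(u + 4)*(u - 2)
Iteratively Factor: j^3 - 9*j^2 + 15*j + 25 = (j + 1)*(j^2 - 10*j + 25) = (j - 5)*(j + 1)*(j - 5)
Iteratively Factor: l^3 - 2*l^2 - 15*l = (l)*(l^2 - 2*l - 15) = l*(l - 5)*(l + 3)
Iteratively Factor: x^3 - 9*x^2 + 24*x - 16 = (x - 1)*(x^2 - 8*x + 16) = (x - 4)*(x - 1)*(x - 4)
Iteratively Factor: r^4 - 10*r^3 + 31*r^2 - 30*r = (r - 2)*(r^3 - 8*r^2 + 15*r) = r*(r - 2)*(r^2 - 8*r + 15) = r*(r - 5)*(r - 2)*(r - 3)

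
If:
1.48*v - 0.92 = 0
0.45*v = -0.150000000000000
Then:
No Solution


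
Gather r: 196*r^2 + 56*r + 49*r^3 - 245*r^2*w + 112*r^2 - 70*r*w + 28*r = 49*r^3 + r^2*(308 - 245*w) + r*(84 - 70*w)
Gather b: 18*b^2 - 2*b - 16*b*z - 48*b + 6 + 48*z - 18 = 18*b^2 + b*(-16*z - 50) + 48*z - 12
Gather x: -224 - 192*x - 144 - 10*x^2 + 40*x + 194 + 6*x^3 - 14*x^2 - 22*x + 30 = 6*x^3 - 24*x^2 - 174*x - 144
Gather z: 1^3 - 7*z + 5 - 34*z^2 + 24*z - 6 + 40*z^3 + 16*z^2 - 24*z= 40*z^3 - 18*z^2 - 7*z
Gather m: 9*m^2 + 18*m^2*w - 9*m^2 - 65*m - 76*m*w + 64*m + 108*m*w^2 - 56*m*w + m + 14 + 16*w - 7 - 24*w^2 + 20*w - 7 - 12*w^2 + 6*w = 18*m^2*w + m*(108*w^2 - 132*w) - 36*w^2 + 42*w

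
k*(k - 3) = k^2 - 3*k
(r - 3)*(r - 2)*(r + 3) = r^3 - 2*r^2 - 9*r + 18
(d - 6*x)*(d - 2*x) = d^2 - 8*d*x + 12*x^2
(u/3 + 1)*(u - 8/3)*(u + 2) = u^3/3 + 7*u^2/9 - 22*u/9 - 16/3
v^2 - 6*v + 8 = (v - 4)*(v - 2)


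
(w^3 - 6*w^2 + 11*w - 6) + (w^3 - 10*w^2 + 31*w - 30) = 2*w^3 - 16*w^2 + 42*w - 36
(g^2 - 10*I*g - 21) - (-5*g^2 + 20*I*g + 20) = 6*g^2 - 30*I*g - 41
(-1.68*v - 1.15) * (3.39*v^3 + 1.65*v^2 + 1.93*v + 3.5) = -5.6952*v^4 - 6.6705*v^3 - 5.1399*v^2 - 8.0995*v - 4.025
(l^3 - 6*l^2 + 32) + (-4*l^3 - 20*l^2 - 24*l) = -3*l^3 - 26*l^2 - 24*l + 32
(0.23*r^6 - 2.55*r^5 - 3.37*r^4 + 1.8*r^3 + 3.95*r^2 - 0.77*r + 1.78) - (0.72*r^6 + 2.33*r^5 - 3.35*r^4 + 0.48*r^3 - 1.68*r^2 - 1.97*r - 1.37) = -0.49*r^6 - 4.88*r^5 - 0.02*r^4 + 1.32*r^3 + 5.63*r^2 + 1.2*r + 3.15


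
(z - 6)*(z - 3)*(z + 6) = z^3 - 3*z^2 - 36*z + 108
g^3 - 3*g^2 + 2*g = g*(g - 2)*(g - 1)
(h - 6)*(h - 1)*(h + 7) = h^3 - 43*h + 42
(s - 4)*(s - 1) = s^2 - 5*s + 4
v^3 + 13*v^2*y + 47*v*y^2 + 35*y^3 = (v + y)*(v + 5*y)*(v + 7*y)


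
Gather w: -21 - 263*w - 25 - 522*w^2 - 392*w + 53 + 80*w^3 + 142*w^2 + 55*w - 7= 80*w^3 - 380*w^2 - 600*w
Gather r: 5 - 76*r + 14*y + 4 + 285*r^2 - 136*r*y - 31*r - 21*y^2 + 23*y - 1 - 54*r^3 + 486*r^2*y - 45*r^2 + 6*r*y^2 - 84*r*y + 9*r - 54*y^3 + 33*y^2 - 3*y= -54*r^3 + r^2*(486*y + 240) + r*(6*y^2 - 220*y - 98) - 54*y^3 + 12*y^2 + 34*y + 8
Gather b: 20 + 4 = 24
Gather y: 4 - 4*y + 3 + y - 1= 6 - 3*y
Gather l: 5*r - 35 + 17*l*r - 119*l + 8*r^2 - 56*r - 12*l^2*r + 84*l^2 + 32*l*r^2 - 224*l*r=l^2*(84 - 12*r) + l*(32*r^2 - 207*r - 119) + 8*r^2 - 51*r - 35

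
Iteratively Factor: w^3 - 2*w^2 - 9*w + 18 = (w - 3)*(w^2 + w - 6) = (w - 3)*(w - 2)*(w + 3)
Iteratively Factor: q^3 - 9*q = (q + 3)*(q^2 - 3*q) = (q - 3)*(q + 3)*(q)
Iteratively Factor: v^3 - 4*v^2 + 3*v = (v - 3)*(v^2 - v) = v*(v - 3)*(v - 1)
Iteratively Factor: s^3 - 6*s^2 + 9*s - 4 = (s - 1)*(s^2 - 5*s + 4) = (s - 1)^2*(s - 4)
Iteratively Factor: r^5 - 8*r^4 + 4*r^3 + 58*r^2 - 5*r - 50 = (r - 5)*(r^4 - 3*r^3 - 11*r^2 + 3*r + 10) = (r - 5)^2*(r^3 + 2*r^2 - r - 2) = (r - 5)^2*(r + 1)*(r^2 + r - 2) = (r - 5)^2*(r + 1)*(r + 2)*(r - 1)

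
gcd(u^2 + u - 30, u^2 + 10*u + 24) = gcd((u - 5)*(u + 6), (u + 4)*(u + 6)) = u + 6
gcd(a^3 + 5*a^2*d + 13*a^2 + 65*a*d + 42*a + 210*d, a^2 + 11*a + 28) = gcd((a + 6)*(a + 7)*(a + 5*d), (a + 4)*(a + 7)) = a + 7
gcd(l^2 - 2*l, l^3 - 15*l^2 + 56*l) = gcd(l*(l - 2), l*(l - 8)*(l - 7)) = l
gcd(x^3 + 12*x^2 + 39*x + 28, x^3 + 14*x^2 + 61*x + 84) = x^2 + 11*x + 28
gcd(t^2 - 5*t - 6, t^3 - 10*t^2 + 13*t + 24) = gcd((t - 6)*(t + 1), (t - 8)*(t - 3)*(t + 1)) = t + 1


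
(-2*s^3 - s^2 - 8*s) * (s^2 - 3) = -2*s^5 - s^4 - 2*s^3 + 3*s^2 + 24*s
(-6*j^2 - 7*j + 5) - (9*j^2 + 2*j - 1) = -15*j^2 - 9*j + 6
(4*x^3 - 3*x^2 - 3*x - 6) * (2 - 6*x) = -24*x^4 + 26*x^3 + 12*x^2 + 30*x - 12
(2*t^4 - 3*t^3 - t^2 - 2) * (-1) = -2*t^4 + 3*t^3 + t^2 + 2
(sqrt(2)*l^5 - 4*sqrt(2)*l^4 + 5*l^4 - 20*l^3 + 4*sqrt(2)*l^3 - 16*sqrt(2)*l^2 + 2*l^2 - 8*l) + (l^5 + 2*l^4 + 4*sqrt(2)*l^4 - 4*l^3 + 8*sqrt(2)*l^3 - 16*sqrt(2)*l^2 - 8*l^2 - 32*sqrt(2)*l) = l^5 + sqrt(2)*l^5 + 7*l^4 - 24*l^3 + 12*sqrt(2)*l^3 - 32*sqrt(2)*l^2 - 6*l^2 - 32*sqrt(2)*l - 8*l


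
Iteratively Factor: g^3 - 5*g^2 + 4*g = (g - 4)*(g^2 - g) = (g - 4)*(g - 1)*(g)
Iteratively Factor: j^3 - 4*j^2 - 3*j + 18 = (j + 2)*(j^2 - 6*j + 9) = (j - 3)*(j + 2)*(j - 3)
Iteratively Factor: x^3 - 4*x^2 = (x)*(x^2 - 4*x) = x^2*(x - 4)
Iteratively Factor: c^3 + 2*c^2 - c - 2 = (c + 1)*(c^2 + c - 2) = (c + 1)*(c + 2)*(c - 1)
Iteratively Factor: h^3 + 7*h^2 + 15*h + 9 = (h + 1)*(h^2 + 6*h + 9) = (h + 1)*(h + 3)*(h + 3)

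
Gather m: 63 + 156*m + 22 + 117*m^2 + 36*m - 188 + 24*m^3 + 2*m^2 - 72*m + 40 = 24*m^3 + 119*m^2 + 120*m - 63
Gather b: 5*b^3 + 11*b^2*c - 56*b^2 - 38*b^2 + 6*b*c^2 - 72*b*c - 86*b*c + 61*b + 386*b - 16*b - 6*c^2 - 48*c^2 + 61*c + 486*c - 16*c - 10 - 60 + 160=5*b^3 + b^2*(11*c - 94) + b*(6*c^2 - 158*c + 431) - 54*c^2 + 531*c + 90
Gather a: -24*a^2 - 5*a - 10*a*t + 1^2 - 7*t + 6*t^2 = -24*a^2 + a*(-10*t - 5) + 6*t^2 - 7*t + 1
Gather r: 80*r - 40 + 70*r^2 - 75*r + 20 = 70*r^2 + 5*r - 20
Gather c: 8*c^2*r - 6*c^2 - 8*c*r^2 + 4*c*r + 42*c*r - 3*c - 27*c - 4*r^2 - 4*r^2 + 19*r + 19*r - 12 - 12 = c^2*(8*r - 6) + c*(-8*r^2 + 46*r - 30) - 8*r^2 + 38*r - 24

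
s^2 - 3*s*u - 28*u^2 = (s - 7*u)*(s + 4*u)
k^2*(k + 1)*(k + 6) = k^4 + 7*k^3 + 6*k^2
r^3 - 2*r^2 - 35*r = r*(r - 7)*(r + 5)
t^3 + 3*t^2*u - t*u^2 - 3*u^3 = (t - u)*(t + u)*(t + 3*u)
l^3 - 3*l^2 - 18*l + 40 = (l - 5)*(l - 2)*(l + 4)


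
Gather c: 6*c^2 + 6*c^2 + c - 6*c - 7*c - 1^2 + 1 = 12*c^2 - 12*c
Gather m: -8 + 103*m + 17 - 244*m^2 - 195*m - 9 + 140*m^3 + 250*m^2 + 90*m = 140*m^3 + 6*m^2 - 2*m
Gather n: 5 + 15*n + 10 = 15*n + 15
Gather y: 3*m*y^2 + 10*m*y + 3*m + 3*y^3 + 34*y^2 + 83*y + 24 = 3*m + 3*y^3 + y^2*(3*m + 34) + y*(10*m + 83) + 24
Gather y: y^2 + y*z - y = y^2 + y*(z - 1)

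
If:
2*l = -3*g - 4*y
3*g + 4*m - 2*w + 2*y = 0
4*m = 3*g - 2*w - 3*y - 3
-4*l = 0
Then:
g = -4*y/3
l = 0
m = -5*y/8 - 3/8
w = -9*y/4 - 3/4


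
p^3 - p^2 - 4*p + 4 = (p - 2)*(p - 1)*(p + 2)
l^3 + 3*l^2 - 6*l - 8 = (l - 2)*(l + 1)*(l + 4)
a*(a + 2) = a^2 + 2*a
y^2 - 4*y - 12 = (y - 6)*(y + 2)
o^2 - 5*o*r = o*(o - 5*r)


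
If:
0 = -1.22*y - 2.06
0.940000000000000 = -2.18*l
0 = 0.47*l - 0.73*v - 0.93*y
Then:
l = -0.43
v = 1.87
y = -1.69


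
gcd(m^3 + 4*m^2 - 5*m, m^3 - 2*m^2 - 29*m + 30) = m^2 + 4*m - 5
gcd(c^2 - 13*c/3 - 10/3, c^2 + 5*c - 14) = 1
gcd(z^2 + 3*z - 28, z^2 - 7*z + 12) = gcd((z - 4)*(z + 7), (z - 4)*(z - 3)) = z - 4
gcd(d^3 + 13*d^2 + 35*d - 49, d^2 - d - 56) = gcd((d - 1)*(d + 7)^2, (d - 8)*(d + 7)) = d + 7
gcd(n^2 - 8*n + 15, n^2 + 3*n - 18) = n - 3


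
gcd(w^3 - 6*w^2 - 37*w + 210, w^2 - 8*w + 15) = w - 5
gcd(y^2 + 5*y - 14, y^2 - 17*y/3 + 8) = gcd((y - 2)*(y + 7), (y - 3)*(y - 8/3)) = 1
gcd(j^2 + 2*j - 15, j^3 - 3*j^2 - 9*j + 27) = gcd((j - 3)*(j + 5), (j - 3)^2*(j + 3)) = j - 3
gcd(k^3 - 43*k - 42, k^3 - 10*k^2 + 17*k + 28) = k^2 - 6*k - 7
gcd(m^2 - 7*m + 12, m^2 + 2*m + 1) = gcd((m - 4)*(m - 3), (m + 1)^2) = 1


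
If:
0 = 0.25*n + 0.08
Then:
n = -0.32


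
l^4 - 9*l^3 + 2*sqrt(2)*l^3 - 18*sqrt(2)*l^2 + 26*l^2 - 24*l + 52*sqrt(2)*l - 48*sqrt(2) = (l - 4)*(l - 3)*(l - 2)*(l + 2*sqrt(2))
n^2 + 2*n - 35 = (n - 5)*(n + 7)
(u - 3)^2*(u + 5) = u^3 - u^2 - 21*u + 45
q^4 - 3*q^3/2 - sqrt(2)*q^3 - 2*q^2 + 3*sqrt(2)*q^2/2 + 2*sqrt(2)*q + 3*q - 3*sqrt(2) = (q - 3/2)*(q - sqrt(2))^2*(q + sqrt(2))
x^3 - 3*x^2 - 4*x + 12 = (x - 3)*(x - 2)*(x + 2)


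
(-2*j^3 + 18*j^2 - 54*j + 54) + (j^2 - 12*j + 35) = -2*j^3 + 19*j^2 - 66*j + 89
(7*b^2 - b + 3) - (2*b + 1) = 7*b^2 - 3*b + 2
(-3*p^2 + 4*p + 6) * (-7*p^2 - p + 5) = 21*p^4 - 25*p^3 - 61*p^2 + 14*p + 30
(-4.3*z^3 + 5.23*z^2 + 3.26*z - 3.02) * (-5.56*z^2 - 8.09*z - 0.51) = 23.908*z^5 + 5.7082*z^4 - 58.2433*z^3 - 12.2495*z^2 + 22.7692*z + 1.5402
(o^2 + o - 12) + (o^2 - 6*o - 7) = 2*o^2 - 5*o - 19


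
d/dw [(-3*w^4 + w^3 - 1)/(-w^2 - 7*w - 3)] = (3*w^2*(4*w - 1)*(w^2 + 7*w + 3) - (2*w + 7)*(3*w^4 - w^3 + 1))/(w^2 + 7*w + 3)^2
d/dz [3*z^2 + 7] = 6*z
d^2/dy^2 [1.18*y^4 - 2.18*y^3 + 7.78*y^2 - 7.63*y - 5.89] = 14.16*y^2 - 13.08*y + 15.56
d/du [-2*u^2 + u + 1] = 1 - 4*u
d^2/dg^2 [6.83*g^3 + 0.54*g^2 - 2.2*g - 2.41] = 40.98*g + 1.08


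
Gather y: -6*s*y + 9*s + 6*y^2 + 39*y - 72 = 9*s + 6*y^2 + y*(39 - 6*s) - 72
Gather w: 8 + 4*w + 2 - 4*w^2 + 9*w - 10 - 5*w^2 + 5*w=-9*w^2 + 18*w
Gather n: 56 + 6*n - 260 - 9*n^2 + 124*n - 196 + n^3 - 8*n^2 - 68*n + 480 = n^3 - 17*n^2 + 62*n + 80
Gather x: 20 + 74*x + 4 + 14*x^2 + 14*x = 14*x^2 + 88*x + 24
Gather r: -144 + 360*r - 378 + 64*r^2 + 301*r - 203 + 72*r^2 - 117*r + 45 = 136*r^2 + 544*r - 680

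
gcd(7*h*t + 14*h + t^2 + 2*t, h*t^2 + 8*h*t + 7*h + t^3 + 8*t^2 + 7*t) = 1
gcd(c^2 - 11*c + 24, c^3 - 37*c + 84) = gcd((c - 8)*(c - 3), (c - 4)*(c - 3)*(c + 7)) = c - 3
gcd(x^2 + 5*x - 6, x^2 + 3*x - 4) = x - 1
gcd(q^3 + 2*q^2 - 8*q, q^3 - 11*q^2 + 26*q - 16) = q - 2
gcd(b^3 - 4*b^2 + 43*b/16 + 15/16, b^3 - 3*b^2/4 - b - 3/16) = b + 1/4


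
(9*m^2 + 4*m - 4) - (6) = 9*m^2 + 4*m - 10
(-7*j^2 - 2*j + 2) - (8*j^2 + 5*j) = -15*j^2 - 7*j + 2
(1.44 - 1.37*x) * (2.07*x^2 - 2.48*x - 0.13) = -2.8359*x^3 + 6.3784*x^2 - 3.3931*x - 0.1872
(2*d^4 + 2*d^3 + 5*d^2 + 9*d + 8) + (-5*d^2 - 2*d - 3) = 2*d^4 + 2*d^3 + 7*d + 5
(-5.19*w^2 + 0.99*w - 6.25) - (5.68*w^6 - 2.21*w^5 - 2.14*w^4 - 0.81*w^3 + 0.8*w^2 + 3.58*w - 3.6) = -5.68*w^6 + 2.21*w^5 + 2.14*w^4 + 0.81*w^3 - 5.99*w^2 - 2.59*w - 2.65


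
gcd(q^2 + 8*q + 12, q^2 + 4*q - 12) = q + 6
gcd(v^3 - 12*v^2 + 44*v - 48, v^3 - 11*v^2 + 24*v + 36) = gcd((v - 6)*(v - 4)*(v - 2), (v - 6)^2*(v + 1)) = v - 6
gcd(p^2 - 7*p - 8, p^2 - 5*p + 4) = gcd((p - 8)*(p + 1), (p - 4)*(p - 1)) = 1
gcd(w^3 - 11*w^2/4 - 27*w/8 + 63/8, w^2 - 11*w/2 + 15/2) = w - 3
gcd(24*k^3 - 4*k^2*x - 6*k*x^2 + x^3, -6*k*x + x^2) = -6*k + x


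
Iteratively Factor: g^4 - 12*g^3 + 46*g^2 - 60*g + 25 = (g - 1)*(g^3 - 11*g^2 + 35*g - 25) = (g - 1)^2*(g^2 - 10*g + 25) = (g - 5)*(g - 1)^2*(g - 5)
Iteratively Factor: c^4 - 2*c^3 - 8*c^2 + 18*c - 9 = (c - 1)*(c^3 - c^2 - 9*c + 9) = (c - 1)*(c + 3)*(c^2 - 4*c + 3) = (c - 1)^2*(c + 3)*(c - 3)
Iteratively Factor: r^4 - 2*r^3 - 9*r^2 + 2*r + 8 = (r - 1)*(r^3 - r^2 - 10*r - 8) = (r - 1)*(r + 2)*(r^2 - 3*r - 4) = (r - 1)*(r + 1)*(r + 2)*(r - 4)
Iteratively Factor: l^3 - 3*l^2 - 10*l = (l)*(l^2 - 3*l - 10) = l*(l - 5)*(l + 2)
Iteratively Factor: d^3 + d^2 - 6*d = (d - 2)*(d^2 + 3*d) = (d - 2)*(d + 3)*(d)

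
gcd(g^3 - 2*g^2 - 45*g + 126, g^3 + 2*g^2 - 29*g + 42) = g^2 + 4*g - 21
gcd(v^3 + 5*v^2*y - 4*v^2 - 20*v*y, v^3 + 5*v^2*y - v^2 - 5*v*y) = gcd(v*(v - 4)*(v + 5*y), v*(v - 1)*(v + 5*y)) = v^2 + 5*v*y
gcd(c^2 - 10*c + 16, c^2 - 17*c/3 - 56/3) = c - 8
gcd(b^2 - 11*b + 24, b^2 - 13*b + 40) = b - 8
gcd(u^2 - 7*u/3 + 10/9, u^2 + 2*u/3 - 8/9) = u - 2/3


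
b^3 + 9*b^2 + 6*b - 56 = (b - 2)*(b + 4)*(b + 7)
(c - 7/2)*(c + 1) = c^2 - 5*c/2 - 7/2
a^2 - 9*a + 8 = (a - 8)*(a - 1)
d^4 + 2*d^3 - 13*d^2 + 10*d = d*(d - 2)*(d - 1)*(d + 5)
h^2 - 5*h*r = h*(h - 5*r)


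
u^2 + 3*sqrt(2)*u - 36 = (u - 3*sqrt(2))*(u + 6*sqrt(2))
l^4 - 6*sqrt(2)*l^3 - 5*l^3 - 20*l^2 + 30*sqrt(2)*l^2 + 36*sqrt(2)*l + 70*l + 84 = (l - 6)*(l + 1)*(l - 7*sqrt(2))*(l + sqrt(2))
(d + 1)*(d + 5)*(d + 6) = d^3 + 12*d^2 + 41*d + 30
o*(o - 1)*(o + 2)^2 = o^4 + 3*o^3 - 4*o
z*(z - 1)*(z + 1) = z^3 - z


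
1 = 1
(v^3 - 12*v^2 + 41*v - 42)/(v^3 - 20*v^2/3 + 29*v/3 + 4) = 3*(v^2 - 9*v + 14)/(3*v^2 - 11*v - 4)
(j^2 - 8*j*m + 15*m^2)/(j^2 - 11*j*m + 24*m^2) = (j - 5*m)/(j - 8*m)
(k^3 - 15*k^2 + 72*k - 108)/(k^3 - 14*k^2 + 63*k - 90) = (k - 6)/(k - 5)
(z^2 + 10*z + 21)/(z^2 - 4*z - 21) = (z + 7)/(z - 7)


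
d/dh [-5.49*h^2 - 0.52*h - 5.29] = -10.98*h - 0.52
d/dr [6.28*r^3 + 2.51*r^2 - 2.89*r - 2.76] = 18.84*r^2 + 5.02*r - 2.89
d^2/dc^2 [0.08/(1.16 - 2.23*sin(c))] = (0.397832*sin(c)^2 + 0.206944*sin(c) - 0.795664)/(2.23*sin(c) - 1.16)^3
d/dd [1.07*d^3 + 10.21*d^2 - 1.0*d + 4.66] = 3.21*d^2 + 20.42*d - 1.0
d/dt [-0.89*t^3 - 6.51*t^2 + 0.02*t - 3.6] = -2.67*t^2 - 13.02*t + 0.02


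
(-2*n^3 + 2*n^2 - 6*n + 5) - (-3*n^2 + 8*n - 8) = -2*n^3 + 5*n^2 - 14*n + 13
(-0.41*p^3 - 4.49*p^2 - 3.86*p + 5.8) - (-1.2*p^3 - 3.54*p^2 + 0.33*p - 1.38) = 0.79*p^3 - 0.95*p^2 - 4.19*p + 7.18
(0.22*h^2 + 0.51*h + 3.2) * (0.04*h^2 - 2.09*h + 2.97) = 0.0088*h^4 - 0.4394*h^3 - 0.2845*h^2 - 5.1733*h + 9.504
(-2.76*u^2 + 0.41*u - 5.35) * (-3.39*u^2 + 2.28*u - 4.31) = 9.3564*u^4 - 7.6827*u^3 + 30.9669*u^2 - 13.9651*u + 23.0585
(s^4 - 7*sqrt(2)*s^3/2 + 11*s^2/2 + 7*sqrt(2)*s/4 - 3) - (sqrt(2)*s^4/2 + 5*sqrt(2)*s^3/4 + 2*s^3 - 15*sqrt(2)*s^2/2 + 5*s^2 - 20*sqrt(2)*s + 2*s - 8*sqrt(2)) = -sqrt(2)*s^4/2 + s^4 - 19*sqrt(2)*s^3/4 - 2*s^3 + s^2/2 + 15*sqrt(2)*s^2/2 - 2*s + 87*sqrt(2)*s/4 - 3 + 8*sqrt(2)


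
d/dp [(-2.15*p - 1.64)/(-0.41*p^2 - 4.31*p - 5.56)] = (-0.8815*p^2 - 1.3448*p + 4.8856)/(0.1681*p^4 + 3.5342*p^3 + 23.1353*p^2 + 47.9272*p + 30.9136)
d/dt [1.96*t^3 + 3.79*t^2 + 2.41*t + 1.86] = 5.88*t^2 + 7.58*t + 2.41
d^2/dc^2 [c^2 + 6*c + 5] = 2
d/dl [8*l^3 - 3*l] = 24*l^2 - 3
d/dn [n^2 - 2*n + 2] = 2*n - 2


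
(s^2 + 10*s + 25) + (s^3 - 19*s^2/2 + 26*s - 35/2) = s^3 - 17*s^2/2 + 36*s + 15/2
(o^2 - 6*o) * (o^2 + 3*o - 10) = o^4 - 3*o^3 - 28*o^2 + 60*o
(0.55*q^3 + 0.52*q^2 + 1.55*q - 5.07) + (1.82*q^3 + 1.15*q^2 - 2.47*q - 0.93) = 2.37*q^3 + 1.67*q^2 - 0.92*q - 6.0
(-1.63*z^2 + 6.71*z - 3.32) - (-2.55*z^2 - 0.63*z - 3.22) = 0.92*z^2 + 7.34*z - 0.0999999999999996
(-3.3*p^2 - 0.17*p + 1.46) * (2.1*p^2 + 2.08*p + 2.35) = -6.93*p^4 - 7.221*p^3 - 5.0426*p^2 + 2.6373*p + 3.431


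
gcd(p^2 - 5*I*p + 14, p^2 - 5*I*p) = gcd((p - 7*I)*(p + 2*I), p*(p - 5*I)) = 1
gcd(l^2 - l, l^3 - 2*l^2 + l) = l^2 - l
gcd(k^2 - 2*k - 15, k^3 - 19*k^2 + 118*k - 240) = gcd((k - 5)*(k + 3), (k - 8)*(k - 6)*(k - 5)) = k - 5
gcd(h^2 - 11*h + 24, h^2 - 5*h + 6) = h - 3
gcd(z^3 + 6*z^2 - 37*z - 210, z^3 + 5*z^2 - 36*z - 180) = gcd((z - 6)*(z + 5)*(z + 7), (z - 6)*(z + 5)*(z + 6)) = z^2 - z - 30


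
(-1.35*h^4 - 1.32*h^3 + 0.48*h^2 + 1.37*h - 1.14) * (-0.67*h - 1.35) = 0.9045*h^5 + 2.7069*h^4 + 1.4604*h^3 - 1.5659*h^2 - 1.0857*h + 1.539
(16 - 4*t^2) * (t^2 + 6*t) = -4*t^4 - 24*t^3 + 16*t^2 + 96*t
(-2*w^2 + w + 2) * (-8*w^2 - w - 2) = 16*w^4 - 6*w^3 - 13*w^2 - 4*w - 4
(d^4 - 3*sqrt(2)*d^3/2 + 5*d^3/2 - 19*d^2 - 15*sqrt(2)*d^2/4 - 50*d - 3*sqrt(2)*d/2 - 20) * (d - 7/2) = d^5 - 3*sqrt(2)*d^4/2 - d^4 - 111*d^3/4 + 3*sqrt(2)*d^3/2 + 93*sqrt(2)*d^2/8 + 33*d^2/2 + 21*sqrt(2)*d/4 + 155*d + 70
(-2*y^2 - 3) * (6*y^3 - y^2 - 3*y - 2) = -12*y^5 + 2*y^4 - 12*y^3 + 7*y^2 + 9*y + 6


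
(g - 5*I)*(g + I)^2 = g^3 - 3*I*g^2 + 9*g + 5*I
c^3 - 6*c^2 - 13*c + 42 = (c - 7)*(c - 2)*(c + 3)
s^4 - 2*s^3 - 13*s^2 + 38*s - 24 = (s - 3)*(s - 2)*(s - 1)*(s + 4)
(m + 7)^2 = m^2 + 14*m + 49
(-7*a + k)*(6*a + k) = -42*a^2 - a*k + k^2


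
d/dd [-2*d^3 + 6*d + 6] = 6 - 6*d^2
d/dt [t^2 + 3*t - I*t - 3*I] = 2*t + 3 - I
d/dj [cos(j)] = -sin(j)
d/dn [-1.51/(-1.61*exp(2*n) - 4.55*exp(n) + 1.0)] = (-4.8622*exp(n) - 6.8705)*exp(n)/(1.61*exp(2*n) + 4.55*exp(n) - 1.0)^2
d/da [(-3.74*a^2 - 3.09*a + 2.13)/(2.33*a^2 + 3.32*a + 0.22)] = (-5.21709999999999*a^2 - 11.5714*a - 7.7514)/(5.4289*a^4 + 15.4712*a^3 + 12.0476*a^2 + 1.4608*a + 0.0484)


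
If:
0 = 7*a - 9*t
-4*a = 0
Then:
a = 0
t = 0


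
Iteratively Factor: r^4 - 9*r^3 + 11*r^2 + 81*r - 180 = (r - 4)*(r^3 - 5*r^2 - 9*r + 45) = (r - 4)*(r + 3)*(r^2 - 8*r + 15) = (r - 5)*(r - 4)*(r + 3)*(r - 3)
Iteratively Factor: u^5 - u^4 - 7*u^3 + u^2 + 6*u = (u + 1)*(u^4 - 2*u^3 - 5*u^2 + 6*u) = u*(u + 1)*(u^3 - 2*u^2 - 5*u + 6) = u*(u - 3)*(u + 1)*(u^2 + u - 2) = u*(u - 3)*(u + 1)*(u + 2)*(u - 1)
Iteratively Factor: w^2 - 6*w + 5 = (w - 1)*(w - 5)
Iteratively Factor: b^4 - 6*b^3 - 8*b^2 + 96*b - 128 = (b - 4)*(b^3 - 2*b^2 - 16*b + 32) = (b - 4)*(b + 4)*(b^2 - 6*b + 8) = (b - 4)^2*(b + 4)*(b - 2)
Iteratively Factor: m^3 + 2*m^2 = (m)*(m^2 + 2*m) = m*(m + 2)*(m)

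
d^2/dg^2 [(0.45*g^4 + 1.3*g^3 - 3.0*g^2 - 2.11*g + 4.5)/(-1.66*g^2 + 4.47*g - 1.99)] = (-2.48004*g^6 + 20.03454*g^5 - 62.86761*g^4 + 76.8344919999998*g^3 - 85.8636*g^2 + 127.635576*g - 88.798734)/(4.574296*g^6 - 36.952596*g^5 + 115.955814*g^4 - 177.911811*g^3 + 139.007271*g^2 - 53.104941*g + 7.880599)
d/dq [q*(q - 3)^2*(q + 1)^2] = 5*q^4 - 16*q^3 - 6*q^2 + 24*q + 9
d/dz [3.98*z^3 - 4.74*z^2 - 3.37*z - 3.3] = 11.94*z^2 - 9.48*z - 3.37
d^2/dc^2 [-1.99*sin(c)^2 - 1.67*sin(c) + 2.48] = 1.67*sin(c) - 3.98*cos(2*c)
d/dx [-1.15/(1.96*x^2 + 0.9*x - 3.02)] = (4.508*x + 1.035)/(1.96*x^2 + 0.9*x - 3.02)^2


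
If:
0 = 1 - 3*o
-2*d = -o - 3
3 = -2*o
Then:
No Solution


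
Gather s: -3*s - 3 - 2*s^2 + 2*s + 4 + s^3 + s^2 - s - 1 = s^3 - s^2 - 2*s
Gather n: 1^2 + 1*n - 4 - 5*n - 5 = -4*n - 8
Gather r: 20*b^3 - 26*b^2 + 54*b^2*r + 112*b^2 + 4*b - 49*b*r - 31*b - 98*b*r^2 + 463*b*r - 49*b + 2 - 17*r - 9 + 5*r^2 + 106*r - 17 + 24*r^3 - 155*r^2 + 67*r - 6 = 20*b^3 + 86*b^2 - 76*b + 24*r^3 + r^2*(-98*b - 150) + r*(54*b^2 + 414*b + 156) - 30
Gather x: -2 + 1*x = x - 2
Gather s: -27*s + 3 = 3 - 27*s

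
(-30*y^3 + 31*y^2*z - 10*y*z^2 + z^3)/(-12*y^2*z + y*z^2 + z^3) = (10*y^2 - 7*y*z + z^2)/(z*(4*y + z))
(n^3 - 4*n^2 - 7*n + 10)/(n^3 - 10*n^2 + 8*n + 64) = (n^2 - 6*n + 5)/(n^2 - 12*n + 32)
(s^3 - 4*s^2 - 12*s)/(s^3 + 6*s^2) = (s^2 - 4*s - 12)/(s*(s + 6))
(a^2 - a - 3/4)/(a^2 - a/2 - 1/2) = (a - 3/2)/(a - 1)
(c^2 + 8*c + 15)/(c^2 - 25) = (c + 3)/(c - 5)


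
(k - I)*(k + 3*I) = k^2 + 2*I*k + 3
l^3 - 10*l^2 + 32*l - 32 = (l - 4)^2*(l - 2)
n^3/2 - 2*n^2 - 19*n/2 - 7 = (n/2 + 1)*(n - 7)*(n + 1)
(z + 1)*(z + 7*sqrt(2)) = z^2 + z + 7*sqrt(2)*z + 7*sqrt(2)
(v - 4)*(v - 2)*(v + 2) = v^3 - 4*v^2 - 4*v + 16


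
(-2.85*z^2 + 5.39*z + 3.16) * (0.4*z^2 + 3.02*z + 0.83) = -1.14*z^4 - 6.451*z^3 + 15.1763*z^2 + 14.0169*z + 2.6228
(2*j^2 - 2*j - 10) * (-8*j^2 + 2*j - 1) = -16*j^4 + 20*j^3 + 74*j^2 - 18*j + 10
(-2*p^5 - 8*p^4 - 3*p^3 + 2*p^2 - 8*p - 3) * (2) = -4*p^5 - 16*p^4 - 6*p^3 + 4*p^2 - 16*p - 6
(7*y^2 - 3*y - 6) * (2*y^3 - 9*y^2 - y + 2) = 14*y^5 - 69*y^4 + 8*y^3 + 71*y^2 - 12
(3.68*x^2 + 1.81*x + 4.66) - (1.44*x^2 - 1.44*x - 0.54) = 2.24*x^2 + 3.25*x + 5.2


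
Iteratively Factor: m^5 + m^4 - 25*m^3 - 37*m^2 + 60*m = (m + 4)*(m^4 - 3*m^3 - 13*m^2 + 15*m) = (m - 1)*(m + 4)*(m^3 - 2*m^2 - 15*m) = (m - 5)*(m - 1)*(m + 4)*(m^2 + 3*m) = m*(m - 5)*(m - 1)*(m + 4)*(m + 3)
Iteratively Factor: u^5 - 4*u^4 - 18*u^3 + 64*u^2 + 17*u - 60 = (u + 1)*(u^4 - 5*u^3 - 13*u^2 + 77*u - 60) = (u - 3)*(u + 1)*(u^3 - 2*u^2 - 19*u + 20) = (u - 3)*(u - 1)*(u + 1)*(u^2 - u - 20) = (u - 3)*(u - 1)*(u + 1)*(u + 4)*(u - 5)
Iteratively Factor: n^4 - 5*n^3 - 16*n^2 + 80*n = (n - 4)*(n^3 - n^2 - 20*n) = n*(n - 4)*(n^2 - n - 20) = n*(n - 5)*(n - 4)*(n + 4)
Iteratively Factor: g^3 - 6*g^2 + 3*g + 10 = (g + 1)*(g^2 - 7*g + 10) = (g - 2)*(g + 1)*(g - 5)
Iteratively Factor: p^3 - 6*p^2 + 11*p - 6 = (p - 1)*(p^2 - 5*p + 6) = (p - 3)*(p - 1)*(p - 2)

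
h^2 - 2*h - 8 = (h - 4)*(h + 2)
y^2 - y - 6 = (y - 3)*(y + 2)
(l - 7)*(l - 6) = l^2 - 13*l + 42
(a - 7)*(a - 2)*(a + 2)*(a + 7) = a^4 - 53*a^2 + 196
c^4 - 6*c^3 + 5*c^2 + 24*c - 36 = (c - 3)^2*(c - 2)*(c + 2)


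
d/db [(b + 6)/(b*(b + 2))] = (-b^2 - 12*b - 12)/(b^2*(b^2 + 4*b + 4))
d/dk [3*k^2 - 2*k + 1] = 6*k - 2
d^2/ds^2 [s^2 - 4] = 2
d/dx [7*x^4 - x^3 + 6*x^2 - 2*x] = 28*x^3 - 3*x^2 + 12*x - 2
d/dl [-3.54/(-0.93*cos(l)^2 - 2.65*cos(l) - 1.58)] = (6.5844*cos(l) + 9.381)*sin(l)/(0.93*cos(l)^2 + 2.65*cos(l) + 1.58)^2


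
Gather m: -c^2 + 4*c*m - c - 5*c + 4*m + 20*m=-c^2 - 6*c + m*(4*c + 24)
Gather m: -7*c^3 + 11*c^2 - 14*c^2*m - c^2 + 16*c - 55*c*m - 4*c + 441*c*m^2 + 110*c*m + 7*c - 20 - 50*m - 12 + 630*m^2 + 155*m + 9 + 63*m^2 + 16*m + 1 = -7*c^3 + 10*c^2 + 19*c + m^2*(441*c + 693) + m*(-14*c^2 + 55*c + 121) - 22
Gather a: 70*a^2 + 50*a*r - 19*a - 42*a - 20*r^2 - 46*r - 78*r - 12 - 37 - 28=70*a^2 + a*(50*r - 61) - 20*r^2 - 124*r - 77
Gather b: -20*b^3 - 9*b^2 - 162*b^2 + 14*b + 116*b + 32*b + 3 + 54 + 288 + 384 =-20*b^3 - 171*b^2 + 162*b + 729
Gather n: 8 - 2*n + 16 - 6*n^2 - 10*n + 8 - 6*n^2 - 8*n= -12*n^2 - 20*n + 32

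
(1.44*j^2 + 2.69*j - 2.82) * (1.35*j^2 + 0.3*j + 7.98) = 1.944*j^4 + 4.0635*j^3 + 8.4912*j^2 + 20.6202*j - 22.5036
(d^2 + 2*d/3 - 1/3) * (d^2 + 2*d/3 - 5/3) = d^4 + 4*d^3/3 - 14*d^2/9 - 4*d/3 + 5/9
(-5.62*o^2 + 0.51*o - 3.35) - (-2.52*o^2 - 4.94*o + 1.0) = -3.1*o^2 + 5.45*o - 4.35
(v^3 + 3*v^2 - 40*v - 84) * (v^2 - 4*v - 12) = v^5 - v^4 - 64*v^3 + 40*v^2 + 816*v + 1008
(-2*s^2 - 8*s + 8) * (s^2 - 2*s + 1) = -2*s^4 - 4*s^3 + 22*s^2 - 24*s + 8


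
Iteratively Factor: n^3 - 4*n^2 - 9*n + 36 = (n - 4)*(n^2 - 9) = (n - 4)*(n + 3)*(n - 3)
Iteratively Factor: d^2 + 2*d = (d + 2)*(d)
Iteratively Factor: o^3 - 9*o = (o)*(o^2 - 9) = o*(o + 3)*(o - 3)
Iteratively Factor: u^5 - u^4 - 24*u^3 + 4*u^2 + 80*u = (u - 5)*(u^4 + 4*u^3 - 4*u^2 - 16*u) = (u - 5)*(u + 2)*(u^3 + 2*u^2 - 8*u) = (u - 5)*(u + 2)*(u + 4)*(u^2 - 2*u) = u*(u - 5)*(u + 2)*(u + 4)*(u - 2)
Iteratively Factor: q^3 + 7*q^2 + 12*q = (q)*(q^2 + 7*q + 12) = q*(q + 3)*(q + 4)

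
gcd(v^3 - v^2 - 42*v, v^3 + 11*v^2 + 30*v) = v^2 + 6*v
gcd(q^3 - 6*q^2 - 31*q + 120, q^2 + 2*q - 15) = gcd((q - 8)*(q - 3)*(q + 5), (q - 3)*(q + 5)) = q^2 + 2*q - 15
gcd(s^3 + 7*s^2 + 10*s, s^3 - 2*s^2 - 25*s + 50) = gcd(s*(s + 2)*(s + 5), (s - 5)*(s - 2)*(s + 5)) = s + 5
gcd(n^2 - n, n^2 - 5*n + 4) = n - 1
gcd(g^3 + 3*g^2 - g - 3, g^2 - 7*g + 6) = g - 1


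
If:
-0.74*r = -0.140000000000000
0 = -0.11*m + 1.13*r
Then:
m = 1.94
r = 0.19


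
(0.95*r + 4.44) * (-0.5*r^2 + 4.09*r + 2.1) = -0.475*r^3 + 1.6655*r^2 + 20.1546*r + 9.324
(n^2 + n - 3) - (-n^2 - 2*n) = 2*n^2 + 3*n - 3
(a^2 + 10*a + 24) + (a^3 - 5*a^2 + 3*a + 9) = a^3 - 4*a^2 + 13*a + 33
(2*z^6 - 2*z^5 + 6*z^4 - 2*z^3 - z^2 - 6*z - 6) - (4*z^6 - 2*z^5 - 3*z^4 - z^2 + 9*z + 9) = -2*z^6 + 9*z^4 - 2*z^3 - 15*z - 15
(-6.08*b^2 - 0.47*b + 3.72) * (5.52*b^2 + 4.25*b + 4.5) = -33.5616*b^4 - 28.4344*b^3 - 8.8231*b^2 + 13.695*b + 16.74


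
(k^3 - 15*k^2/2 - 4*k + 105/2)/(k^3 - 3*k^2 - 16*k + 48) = (2*k^2 - 9*k - 35)/(2*(k^2 - 16))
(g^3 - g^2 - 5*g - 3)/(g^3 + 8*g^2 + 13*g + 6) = (g - 3)/(g + 6)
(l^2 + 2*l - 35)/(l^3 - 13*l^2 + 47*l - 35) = (l + 7)/(l^2 - 8*l + 7)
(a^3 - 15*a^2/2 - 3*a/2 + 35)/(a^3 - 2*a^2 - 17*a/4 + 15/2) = 2*(a - 7)/(2*a - 3)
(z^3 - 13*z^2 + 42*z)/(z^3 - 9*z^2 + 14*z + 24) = z*(z - 7)/(z^2 - 3*z - 4)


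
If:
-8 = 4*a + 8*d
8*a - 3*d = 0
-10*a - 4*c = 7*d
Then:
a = -6/19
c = 43/19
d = -16/19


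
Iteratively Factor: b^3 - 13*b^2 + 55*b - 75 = (b - 3)*(b^2 - 10*b + 25) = (b - 5)*(b - 3)*(b - 5)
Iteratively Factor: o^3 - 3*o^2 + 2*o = (o - 1)*(o^2 - 2*o) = o*(o - 1)*(o - 2)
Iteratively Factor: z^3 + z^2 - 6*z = (z - 2)*(z^2 + 3*z) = (z - 2)*(z + 3)*(z)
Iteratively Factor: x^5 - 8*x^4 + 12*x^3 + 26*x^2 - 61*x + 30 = (x + 2)*(x^4 - 10*x^3 + 32*x^2 - 38*x + 15) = (x - 1)*(x + 2)*(x^3 - 9*x^2 + 23*x - 15) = (x - 3)*(x - 1)*(x + 2)*(x^2 - 6*x + 5) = (x - 3)*(x - 1)^2*(x + 2)*(x - 5)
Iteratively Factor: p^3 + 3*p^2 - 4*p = (p + 4)*(p^2 - p) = p*(p + 4)*(p - 1)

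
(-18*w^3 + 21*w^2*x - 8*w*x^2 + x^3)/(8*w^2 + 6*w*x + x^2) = (-18*w^3 + 21*w^2*x - 8*w*x^2 + x^3)/(8*w^2 + 6*w*x + x^2)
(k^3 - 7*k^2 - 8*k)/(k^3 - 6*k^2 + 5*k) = (k^2 - 7*k - 8)/(k^2 - 6*k + 5)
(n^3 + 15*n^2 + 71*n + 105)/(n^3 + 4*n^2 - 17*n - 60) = (n + 7)/(n - 4)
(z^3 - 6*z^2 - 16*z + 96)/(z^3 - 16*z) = (z - 6)/z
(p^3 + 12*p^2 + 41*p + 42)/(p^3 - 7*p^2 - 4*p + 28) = (p^2 + 10*p + 21)/(p^2 - 9*p + 14)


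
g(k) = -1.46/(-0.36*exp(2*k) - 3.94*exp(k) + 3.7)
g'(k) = -1.46*(0.72*exp(2*k) + 3.94*exp(k))/(-0.36*exp(2*k) - 3.94*exp(k) + 3.7)^2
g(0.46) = 0.42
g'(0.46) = -0.99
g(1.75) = 0.05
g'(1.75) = -0.07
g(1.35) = 0.09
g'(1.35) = -0.13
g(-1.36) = -0.55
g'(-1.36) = -0.22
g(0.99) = 0.15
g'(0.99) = -0.26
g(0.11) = 1.27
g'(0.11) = -5.88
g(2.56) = 0.01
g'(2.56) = -0.02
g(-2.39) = -0.44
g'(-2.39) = -0.05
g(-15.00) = -0.39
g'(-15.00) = 0.00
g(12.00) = 0.00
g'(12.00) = 0.00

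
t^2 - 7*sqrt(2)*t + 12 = (t - 6*sqrt(2))*(t - sqrt(2))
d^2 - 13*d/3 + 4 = (d - 3)*(d - 4/3)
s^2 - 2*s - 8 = (s - 4)*(s + 2)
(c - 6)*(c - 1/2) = c^2 - 13*c/2 + 3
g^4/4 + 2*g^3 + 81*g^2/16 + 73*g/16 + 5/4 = (g/4 + 1)*(g + 1/2)*(g + 1)*(g + 5/2)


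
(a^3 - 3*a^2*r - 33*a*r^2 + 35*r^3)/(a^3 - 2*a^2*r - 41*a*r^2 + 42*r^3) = (a + 5*r)/(a + 6*r)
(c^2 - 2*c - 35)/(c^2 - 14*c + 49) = (c + 5)/(c - 7)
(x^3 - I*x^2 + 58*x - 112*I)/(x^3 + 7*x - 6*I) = (x^2 + I*x + 56)/(x^2 + 2*I*x + 3)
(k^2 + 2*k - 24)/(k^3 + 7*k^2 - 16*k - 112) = (k + 6)/(k^2 + 11*k + 28)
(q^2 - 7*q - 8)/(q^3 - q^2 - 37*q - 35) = (q - 8)/(q^2 - 2*q - 35)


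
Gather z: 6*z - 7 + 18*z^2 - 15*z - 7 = 18*z^2 - 9*z - 14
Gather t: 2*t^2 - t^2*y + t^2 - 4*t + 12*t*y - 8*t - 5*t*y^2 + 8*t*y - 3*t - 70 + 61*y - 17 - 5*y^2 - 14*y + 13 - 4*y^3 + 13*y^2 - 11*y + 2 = t^2*(3 - y) + t*(-5*y^2 + 20*y - 15) - 4*y^3 + 8*y^2 + 36*y - 72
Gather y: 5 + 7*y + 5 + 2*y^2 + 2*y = 2*y^2 + 9*y + 10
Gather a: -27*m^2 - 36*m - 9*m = -27*m^2 - 45*m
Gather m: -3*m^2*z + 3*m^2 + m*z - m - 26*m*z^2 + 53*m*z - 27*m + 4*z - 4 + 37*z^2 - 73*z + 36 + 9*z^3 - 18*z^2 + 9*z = m^2*(3 - 3*z) + m*(-26*z^2 + 54*z - 28) + 9*z^3 + 19*z^2 - 60*z + 32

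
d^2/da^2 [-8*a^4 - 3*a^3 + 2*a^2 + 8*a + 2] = -96*a^2 - 18*a + 4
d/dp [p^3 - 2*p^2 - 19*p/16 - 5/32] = 3*p^2 - 4*p - 19/16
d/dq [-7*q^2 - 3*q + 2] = -14*q - 3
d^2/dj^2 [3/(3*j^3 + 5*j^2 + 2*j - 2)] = 6*(-(9*j + 5)*(3*j^3 + 5*j^2 + 2*j - 2) + (9*j^2 + 10*j + 2)^2)/(3*j^3 + 5*j^2 + 2*j - 2)^3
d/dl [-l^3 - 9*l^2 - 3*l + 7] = -3*l^2 - 18*l - 3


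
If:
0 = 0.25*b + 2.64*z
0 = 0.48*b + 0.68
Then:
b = -1.42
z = 0.13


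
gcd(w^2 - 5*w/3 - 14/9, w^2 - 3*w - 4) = 1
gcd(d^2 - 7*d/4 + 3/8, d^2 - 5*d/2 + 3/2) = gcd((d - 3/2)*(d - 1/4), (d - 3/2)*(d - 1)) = d - 3/2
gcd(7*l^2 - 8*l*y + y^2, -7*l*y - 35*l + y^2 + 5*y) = -7*l + y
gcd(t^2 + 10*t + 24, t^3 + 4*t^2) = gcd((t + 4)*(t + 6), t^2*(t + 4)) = t + 4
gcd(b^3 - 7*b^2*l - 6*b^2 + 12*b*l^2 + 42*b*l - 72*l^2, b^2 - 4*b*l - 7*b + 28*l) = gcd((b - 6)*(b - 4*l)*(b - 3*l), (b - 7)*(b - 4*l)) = b - 4*l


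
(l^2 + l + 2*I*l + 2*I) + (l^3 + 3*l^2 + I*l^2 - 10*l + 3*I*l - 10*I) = l^3 + 4*l^2 + I*l^2 - 9*l + 5*I*l - 8*I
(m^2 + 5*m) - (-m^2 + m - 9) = 2*m^2 + 4*m + 9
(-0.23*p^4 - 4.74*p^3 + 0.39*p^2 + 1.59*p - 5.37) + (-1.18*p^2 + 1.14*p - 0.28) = -0.23*p^4 - 4.74*p^3 - 0.79*p^2 + 2.73*p - 5.65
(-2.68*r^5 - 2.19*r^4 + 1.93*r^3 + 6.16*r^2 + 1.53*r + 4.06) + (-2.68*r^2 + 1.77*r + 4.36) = -2.68*r^5 - 2.19*r^4 + 1.93*r^3 + 3.48*r^2 + 3.3*r + 8.42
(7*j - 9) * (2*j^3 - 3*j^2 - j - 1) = 14*j^4 - 39*j^3 + 20*j^2 + 2*j + 9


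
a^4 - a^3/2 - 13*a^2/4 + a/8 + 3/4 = (a - 2)*(a - 1/2)*(a + 1/2)*(a + 3/2)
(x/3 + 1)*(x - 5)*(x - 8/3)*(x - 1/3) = x^4/3 - 5*x^3/3 - 73*x^2/27 + 389*x/27 - 40/9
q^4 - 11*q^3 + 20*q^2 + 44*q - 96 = (q - 8)*(q - 3)*(q - 2)*(q + 2)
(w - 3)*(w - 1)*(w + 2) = w^3 - 2*w^2 - 5*w + 6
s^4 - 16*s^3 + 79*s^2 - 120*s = s*(s - 8)*(s - 5)*(s - 3)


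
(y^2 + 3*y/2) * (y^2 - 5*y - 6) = y^4 - 7*y^3/2 - 27*y^2/2 - 9*y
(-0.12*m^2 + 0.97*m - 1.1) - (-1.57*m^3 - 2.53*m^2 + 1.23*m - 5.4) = 1.57*m^3 + 2.41*m^2 - 0.26*m + 4.3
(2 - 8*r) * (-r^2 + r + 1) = 8*r^3 - 10*r^2 - 6*r + 2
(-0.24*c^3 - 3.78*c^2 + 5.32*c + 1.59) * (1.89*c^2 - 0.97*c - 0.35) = -0.4536*c^5 - 6.9114*c^4 + 13.8054*c^3 - 0.8323*c^2 - 3.4043*c - 0.5565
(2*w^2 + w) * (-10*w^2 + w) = -20*w^4 - 8*w^3 + w^2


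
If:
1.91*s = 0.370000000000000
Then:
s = 0.19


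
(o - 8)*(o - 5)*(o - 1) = o^3 - 14*o^2 + 53*o - 40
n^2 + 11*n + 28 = (n + 4)*(n + 7)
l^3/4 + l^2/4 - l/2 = l*(l/4 + 1/2)*(l - 1)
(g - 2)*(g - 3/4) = g^2 - 11*g/4 + 3/2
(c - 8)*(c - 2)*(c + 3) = c^3 - 7*c^2 - 14*c + 48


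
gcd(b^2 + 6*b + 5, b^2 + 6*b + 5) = b^2 + 6*b + 5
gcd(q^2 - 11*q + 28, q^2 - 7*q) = q - 7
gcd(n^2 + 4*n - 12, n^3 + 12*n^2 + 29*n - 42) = n + 6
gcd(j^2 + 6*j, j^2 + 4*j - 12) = j + 6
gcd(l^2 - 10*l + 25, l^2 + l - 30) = l - 5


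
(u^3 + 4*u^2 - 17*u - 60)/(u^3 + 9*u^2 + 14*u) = (u^3 + 4*u^2 - 17*u - 60)/(u*(u^2 + 9*u + 14))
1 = 1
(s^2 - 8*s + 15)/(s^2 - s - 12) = (-s^2 + 8*s - 15)/(-s^2 + s + 12)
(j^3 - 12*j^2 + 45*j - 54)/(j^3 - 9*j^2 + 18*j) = (j - 3)/j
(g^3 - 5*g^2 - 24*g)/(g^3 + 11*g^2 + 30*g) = (g^2 - 5*g - 24)/(g^2 + 11*g + 30)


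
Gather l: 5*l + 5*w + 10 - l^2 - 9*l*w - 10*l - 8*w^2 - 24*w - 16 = -l^2 + l*(-9*w - 5) - 8*w^2 - 19*w - 6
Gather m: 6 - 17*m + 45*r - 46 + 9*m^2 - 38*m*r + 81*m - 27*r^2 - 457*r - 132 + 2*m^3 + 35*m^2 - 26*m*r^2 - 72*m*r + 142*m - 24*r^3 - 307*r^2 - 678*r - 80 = 2*m^3 + 44*m^2 + m*(-26*r^2 - 110*r + 206) - 24*r^3 - 334*r^2 - 1090*r - 252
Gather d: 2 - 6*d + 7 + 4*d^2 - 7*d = 4*d^2 - 13*d + 9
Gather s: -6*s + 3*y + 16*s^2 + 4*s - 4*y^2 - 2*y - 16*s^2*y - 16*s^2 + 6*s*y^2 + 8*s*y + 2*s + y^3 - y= -16*s^2*y + s*(6*y^2 + 8*y) + y^3 - 4*y^2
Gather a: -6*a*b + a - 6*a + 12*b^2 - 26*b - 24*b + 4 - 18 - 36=a*(-6*b - 5) + 12*b^2 - 50*b - 50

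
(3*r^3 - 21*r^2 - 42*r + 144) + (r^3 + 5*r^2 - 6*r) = 4*r^3 - 16*r^2 - 48*r + 144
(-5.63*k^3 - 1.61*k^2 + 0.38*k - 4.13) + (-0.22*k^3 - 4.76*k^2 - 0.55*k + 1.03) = -5.85*k^3 - 6.37*k^2 - 0.17*k - 3.1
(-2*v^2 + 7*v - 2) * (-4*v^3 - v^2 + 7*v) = 8*v^5 - 26*v^4 - 13*v^3 + 51*v^2 - 14*v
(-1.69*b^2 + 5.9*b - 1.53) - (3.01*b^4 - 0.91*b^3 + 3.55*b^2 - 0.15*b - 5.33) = -3.01*b^4 + 0.91*b^3 - 5.24*b^2 + 6.05*b + 3.8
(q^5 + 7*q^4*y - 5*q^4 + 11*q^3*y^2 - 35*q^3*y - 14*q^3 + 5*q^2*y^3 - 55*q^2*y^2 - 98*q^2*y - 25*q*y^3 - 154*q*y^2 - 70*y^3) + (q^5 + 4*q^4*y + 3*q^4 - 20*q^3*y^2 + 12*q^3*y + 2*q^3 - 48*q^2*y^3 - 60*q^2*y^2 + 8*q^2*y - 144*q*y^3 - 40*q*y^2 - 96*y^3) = 2*q^5 + 11*q^4*y - 2*q^4 - 9*q^3*y^2 - 23*q^3*y - 12*q^3 - 43*q^2*y^3 - 115*q^2*y^2 - 90*q^2*y - 169*q*y^3 - 194*q*y^2 - 166*y^3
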